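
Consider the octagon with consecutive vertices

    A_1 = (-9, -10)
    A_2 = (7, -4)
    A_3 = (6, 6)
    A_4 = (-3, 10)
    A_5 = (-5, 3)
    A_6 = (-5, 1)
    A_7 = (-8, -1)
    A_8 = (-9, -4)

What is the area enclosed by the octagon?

195.5

Apply the shoelace (surveyor's) formula: 2A = Σ (x_i·y_{i+1} − x_{i+1}·y_i), indices taken mod 8.
Σ = (106) + (66) + (78) + (41) + (10) + (13) + (23) + (54) = 391
Area = |Σ|/2 = 195.5.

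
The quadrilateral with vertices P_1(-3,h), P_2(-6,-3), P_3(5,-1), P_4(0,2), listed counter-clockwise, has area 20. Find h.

-1

Write out the shoelace sum; only the two edges meeting at P_1 involve h:
2·Area = [(0·h − (-3)·2) + ((-3)·(-3) − (-6)·h)] + 31
       = 6·h + 46 = 40
⇒ h = -1.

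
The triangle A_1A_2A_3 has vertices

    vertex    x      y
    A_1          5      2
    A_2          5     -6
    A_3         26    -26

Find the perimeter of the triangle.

72

|A_1A_2| = √((0)² + (-8)²) = √64 = 8
|A_2A_3| = √((21)² + (-20)²) = √841 = 29
|A_3A_1| = √((-21)² + (28)²) = √1225 = 35
Perimeter = 8 + 29 + 35 = 72.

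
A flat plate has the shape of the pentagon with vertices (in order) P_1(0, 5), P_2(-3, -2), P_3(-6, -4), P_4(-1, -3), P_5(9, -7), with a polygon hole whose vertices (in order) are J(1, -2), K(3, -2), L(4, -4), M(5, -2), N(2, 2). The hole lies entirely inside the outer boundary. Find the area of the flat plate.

44

Outer boundary:
Apply the shoelace (surveyor's) formula: 2A = Σ (x_i·y_{i+1} − x_{i+1}·y_i), indices taken mod 5.
P_1→P_2: (0)(-2) − (-3)(5) = 15
P_2→P_3: (-3)(-4) − (-6)(-2) = 0
P_3→P_4: (-6)(-3) − (-1)(-4) = 14
P_4→P_5: (-1)(-7) − (9)(-3) = 34
P_5→P_1: (9)(5) − (0)(-7) = 45
Σ = 108
Area = |Σ|/2 = 54.
Hole:
Σ = (4) + (-4) + (12) + (14) + (-6) = 20
Area = |Σ|/2 = 10.
Net area = 54 − 10 = 44.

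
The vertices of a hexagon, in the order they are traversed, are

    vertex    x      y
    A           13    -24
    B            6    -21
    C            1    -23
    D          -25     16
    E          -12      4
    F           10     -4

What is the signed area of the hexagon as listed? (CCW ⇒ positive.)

Apply Gauss's area formula: 2A = Σ (x_i·y_{i+1} − x_{i+1}·y_i), indices taken mod 6.
Σ = (-129) + (-117) + (-559) + (92) + (8) + (-188) = -893
Signed area = Σ/2 = -446.5 (negative ⇒ clockwise traversal).

-446.5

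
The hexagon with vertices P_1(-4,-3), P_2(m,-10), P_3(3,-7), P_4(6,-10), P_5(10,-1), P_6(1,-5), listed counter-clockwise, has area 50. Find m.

Write out the shoelace sum; only the two edges meeting at P_2 involve m:
2·Area = [((-4)·(-10) − m·(-3)) + (m·(-7) − 3·(-10))] + 34
       = -4·m + 104 = 100
⇒ m = 1.

1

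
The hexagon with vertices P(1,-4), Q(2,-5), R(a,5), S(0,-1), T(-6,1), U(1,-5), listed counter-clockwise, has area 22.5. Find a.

The doubled signed area Σ (x_i y_{i+1} − x_{i+1} y_i) is linear in a.
With a=0 it equals 37; the coefficient of a is 4 (from the two edges through R).
So 4·a + 37 = 2·22.5 = 45 ⇒ a = 2.

2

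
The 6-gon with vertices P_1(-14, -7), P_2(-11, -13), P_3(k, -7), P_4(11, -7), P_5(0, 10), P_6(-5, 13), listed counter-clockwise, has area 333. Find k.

5

The doubled signed area Σ (x_i y_{i+1} − x_{i+1} y_i) is linear in k.
With k=0 it equals 636; the coefficient of k is 6 (from the two edges through P_3).
So 6·k + 636 = 2·333 = 666 ⇒ k = 5.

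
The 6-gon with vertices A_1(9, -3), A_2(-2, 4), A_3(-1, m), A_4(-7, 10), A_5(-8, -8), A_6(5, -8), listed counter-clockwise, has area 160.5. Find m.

The doubled signed area Σ (x_i y_{i+1} − x_{i+1} y_i) is linear in m.
With m=0 it equals 321; the coefficient of m is 5 (from the two edges through A_3).
So 5·m + 321 = 2·160.5 = 321 ⇒ m = 0.

0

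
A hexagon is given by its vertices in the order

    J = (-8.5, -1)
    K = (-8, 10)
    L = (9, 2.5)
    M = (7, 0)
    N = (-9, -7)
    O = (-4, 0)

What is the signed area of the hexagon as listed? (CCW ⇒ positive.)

-146.75

Apply the shoelace (surveyor's) formula: 2A = Σ (x_i·y_{i+1} − x_{i+1}·y_i), indices taken mod 6.
Σ = (-93) + (-110) + (-17.5) + (-49) + (-28) + (4) = -293.5
Signed area = Σ/2 = -146.75 (negative ⇒ clockwise traversal).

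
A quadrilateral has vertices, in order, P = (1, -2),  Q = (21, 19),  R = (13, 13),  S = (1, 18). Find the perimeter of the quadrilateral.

|PQ| = √((20)² + (21)²) = √841 = 29
|QR| = √((-8)² + (-6)²) = √100 = 10
|RS| = √((-12)² + (5)²) = √169 = 13
|SP| = √((0)² + (-20)²) = √400 = 20
Perimeter = 29 + 10 + 13 + 20 = 72.

72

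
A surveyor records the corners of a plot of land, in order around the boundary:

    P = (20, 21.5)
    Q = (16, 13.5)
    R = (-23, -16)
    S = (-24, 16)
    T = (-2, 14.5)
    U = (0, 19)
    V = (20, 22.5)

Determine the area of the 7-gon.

762.75

P→Q: (20)(13.5) − (16)(21.5) = -74
Q→R: (16)(-16) − (-23)(13.5) = 54.5
R→S: (-23)(16) − (-24)(-16) = -752
S→T: (-24)(14.5) − (-2)(16) = -316
T→U: (-2)(19) − (0)(14.5) = -38
U→V: (0)(22.5) − (20)(19) = -380
V→P: (20)(21.5) − (20)(22.5) = -20
Σ = -1525.5
Area = |Σ|/2 = 762.75.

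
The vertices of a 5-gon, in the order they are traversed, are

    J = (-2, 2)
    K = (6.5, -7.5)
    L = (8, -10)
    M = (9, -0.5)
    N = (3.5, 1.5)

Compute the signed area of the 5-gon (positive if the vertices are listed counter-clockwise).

Σ = (2) + (-5) + (86) + (15.25) + (10) = 108.25
Signed area = Σ/2 = 54.125 (positive ⇒ counter-clockwise traversal).

54.125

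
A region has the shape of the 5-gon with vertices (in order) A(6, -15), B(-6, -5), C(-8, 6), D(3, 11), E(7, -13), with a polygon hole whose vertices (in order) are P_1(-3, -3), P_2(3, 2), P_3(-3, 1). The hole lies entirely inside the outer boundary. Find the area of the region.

Outer boundary:
Apply the shoelace formula: 2A = Σ (x_i·y_{i+1} − x_{i+1}·y_i), indices taken mod 5.
Σ = (-120) + (-76) + (-106) + (-116) + (-27) = -445
Area = |Σ|/2 = 222.5.
Hole:
Apply Gauss's area formula: 2A = Σ (x_i·y_{i+1} − x_{i+1}·y_i), indices taken mod 3.
P_1→P_2: (-3)(2) − (3)(-3) = 3
P_2→P_3: (3)(1) − (-3)(2) = 9
P_3→P_1: (-3)(-3) − (-3)(1) = 12
Σ = 24
Area = |Σ|/2 = 12.
Net area = 222.5 − 12 = 210.5.

210.5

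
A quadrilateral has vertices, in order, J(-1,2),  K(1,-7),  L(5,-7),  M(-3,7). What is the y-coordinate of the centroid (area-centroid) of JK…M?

Apply the surveyor's formula. First the cross-terms c_i = x_i·y_{i+1} − x_{i+1}·y_i:
  5, 28, 14, 1  ⇒  2A = 48, A = 24.
Then Σ (y_i + y_{i+1})·c_i = -408, so ȳ = -408 / (6·24) = -17/6.

-17/6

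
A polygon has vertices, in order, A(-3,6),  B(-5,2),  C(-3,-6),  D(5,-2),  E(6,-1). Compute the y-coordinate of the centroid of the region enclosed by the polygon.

-4/17

Apply the surveyor's formula. First the cross-terms c_i = x_i·y_{i+1} − x_{i+1}·y_i:
  24, 36, 36, 7, 33  ⇒  2A = 136, A = 68.
Then Σ (y_i + y_{i+1})·c_i = -96, so ȳ = -96 / (6·68) = -4/17.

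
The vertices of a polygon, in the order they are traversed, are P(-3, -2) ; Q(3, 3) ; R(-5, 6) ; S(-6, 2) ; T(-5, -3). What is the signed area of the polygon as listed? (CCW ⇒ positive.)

42.5

Apply the shoelace formula: 2A = Σ (x_i·y_{i+1} − x_{i+1}·y_i), indices taken mod 5.
Cross-terms: -3, 33, 26, 28, 1  ⇒  Σ = 85
Signed area = Σ/2 = 42.5 (positive ⇒ counter-clockwise traversal).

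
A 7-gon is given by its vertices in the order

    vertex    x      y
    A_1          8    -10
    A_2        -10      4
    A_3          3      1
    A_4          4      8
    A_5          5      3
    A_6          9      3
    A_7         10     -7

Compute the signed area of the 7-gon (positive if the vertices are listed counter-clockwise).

Σ = (-68) + (-22) + (20) + (-28) + (-12) + (-93) + (-44) = -247
Signed area = Σ/2 = -123.5 (negative ⇒ clockwise traversal).

-123.5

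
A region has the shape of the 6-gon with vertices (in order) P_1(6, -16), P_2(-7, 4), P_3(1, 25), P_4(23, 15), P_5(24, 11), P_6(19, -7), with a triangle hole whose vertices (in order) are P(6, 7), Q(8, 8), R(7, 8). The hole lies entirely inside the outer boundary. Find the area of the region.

Outer boundary:
P_1→P_2: (6)(4) − (-7)(-16) = -88
P_2→P_3: (-7)(25) − (1)(4) = -179
P_3→P_4: (1)(15) − (23)(25) = -560
P_4→P_5: (23)(11) − (24)(15) = -107
P_5→P_6: (24)(-7) − (19)(11) = -377
P_6→P_1: (19)(-16) − (6)(-7) = -262
Σ = -1573
Area = |Σ|/2 = 786.5.
Hole:
Apply the shoelace formula: 2A = Σ (x_i·y_{i+1} − x_{i+1}·y_i), indices taken mod 3.
Cross-terms: -8, 8, 1  ⇒  Σ = 1
Area = |Σ|/2 = 0.5.
Net area = 786.5 − 0.5 = 786.

786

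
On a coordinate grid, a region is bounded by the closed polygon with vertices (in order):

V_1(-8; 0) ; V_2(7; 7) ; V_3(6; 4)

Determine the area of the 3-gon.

19

V_1→V_2: (-8)(7) − (7)(0) = -56
V_2→V_3: (7)(4) − (6)(7) = -14
V_3→V_1: (6)(0) − (-8)(4) = 32
Σ = -38
Area = |Σ|/2 = 19.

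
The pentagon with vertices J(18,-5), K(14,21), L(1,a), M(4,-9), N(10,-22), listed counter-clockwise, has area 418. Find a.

7

The doubled signed area Σ (x_i y_{i+1} − x_{i+1} y_i) is linear in a.
With a=0 it equals 766; the coefficient of a is 10 (from the two edges through L).
So 10·a + 766 = 2·418 = 836 ⇒ a = 7.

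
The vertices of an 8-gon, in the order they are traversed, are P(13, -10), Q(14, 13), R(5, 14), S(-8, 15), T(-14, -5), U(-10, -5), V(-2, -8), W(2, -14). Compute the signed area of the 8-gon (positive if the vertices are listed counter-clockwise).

586.5

Apply the shoelace formula: 2A = Σ (x_i·y_{i+1} − x_{i+1}·y_i), indices taken mod 8.
P→Q: (13)(13) − (14)(-10) = 309
Q→R: (14)(14) − (5)(13) = 131
R→S: (5)(15) − (-8)(14) = 187
S→T: (-8)(-5) − (-14)(15) = 250
T→U: (-14)(-5) − (-10)(-5) = 20
U→V: (-10)(-8) − (-2)(-5) = 70
V→W: (-2)(-14) − (2)(-8) = 44
W→P: (2)(-10) − (13)(-14) = 162
Σ = 1173
Signed area = Σ/2 = 586.5 (positive ⇒ counter-clockwise traversal).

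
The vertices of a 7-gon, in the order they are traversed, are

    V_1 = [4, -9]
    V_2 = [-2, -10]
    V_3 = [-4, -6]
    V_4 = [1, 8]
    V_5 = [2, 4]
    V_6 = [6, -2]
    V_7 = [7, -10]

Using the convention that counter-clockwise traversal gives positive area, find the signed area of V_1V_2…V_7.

-110.5

Apply the shoelace formula: 2A = Σ (x_i·y_{i+1} − x_{i+1}·y_i), indices taken mod 7.
Σ = (-58) + (-28) + (-26) + (-12) + (-28) + (-46) + (-23) = -221
Signed area = Σ/2 = -110.5 (negative ⇒ clockwise traversal).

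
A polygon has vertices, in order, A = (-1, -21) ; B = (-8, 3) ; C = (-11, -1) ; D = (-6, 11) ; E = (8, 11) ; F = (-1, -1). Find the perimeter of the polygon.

|AB| = √((-7)² + (24)²) = √625 = 25
|BC| = √((-3)² + (-4)²) = √25 = 5
|CD| = √((5)² + (12)²) = √169 = 13
|DE| = √((14)² + (0)²) = √196 = 14
|EF| = √((-9)² + (-12)²) = √225 = 15
|FA| = √((0)² + (-20)²) = √400 = 20
Perimeter = 25 + 5 + 13 + 14 + 15 + 20 = 92.

92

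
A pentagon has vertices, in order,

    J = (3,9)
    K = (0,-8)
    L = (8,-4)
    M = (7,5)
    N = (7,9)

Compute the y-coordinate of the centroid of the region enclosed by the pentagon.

Apply the surveyor's formula. First the cross-terms c_i = x_i·y_{i+1} − x_{i+1}·y_i:
  -24, 64, 68, 28, 36  ⇒  2A = 172, A = 86.
Then Σ (y_i + y_{i+1})·c_i = 316, so ȳ = 316 / (6·86) = 79/129.

79/129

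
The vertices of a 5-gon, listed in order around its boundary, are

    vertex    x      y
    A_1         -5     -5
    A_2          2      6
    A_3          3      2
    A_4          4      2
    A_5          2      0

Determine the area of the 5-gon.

25

Apply Gauss's area formula: 2A = Σ (x_i·y_{i+1} − x_{i+1}·y_i), indices taken mod 5.
Cross-terms: -20, -14, -2, -4, -10  ⇒  Σ = -50
Area = |Σ|/2 = 25.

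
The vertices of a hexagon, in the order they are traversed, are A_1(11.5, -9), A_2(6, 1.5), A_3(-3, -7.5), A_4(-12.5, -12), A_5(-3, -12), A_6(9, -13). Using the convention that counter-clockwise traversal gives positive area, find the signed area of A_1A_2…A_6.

151.25

Σ = (71.25) + (-40.5) + (-57.75) + (114) + (147) + (68.5) = 302.5
Signed area = Σ/2 = 151.25 (positive ⇒ counter-clockwise traversal).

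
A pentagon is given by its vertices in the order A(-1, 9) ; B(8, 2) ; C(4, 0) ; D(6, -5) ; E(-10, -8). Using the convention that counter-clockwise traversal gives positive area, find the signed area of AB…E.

Σ = (-74) + (-8) + (-20) + (-98) + (-98) = -298
Signed area = Σ/2 = -149 (negative ⇒ clockwise traversal).

-149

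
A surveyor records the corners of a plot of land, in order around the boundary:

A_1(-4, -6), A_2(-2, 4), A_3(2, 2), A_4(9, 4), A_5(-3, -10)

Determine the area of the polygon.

A_1→A_2: (-4)(4) − (-2)(-6) = -28
A_2→A_3: (-2)(2) − (2)(4) = -12
A_3→A_4: (2)(4) − (9)(2) = -10
A_4→A_5: (9)(-10) − (-3)(4) = -78
A_5→A_1: (-3)(-6) − (-4)(-10) = -22
Σ = -150
Area = |Σ|/2 = 75.

75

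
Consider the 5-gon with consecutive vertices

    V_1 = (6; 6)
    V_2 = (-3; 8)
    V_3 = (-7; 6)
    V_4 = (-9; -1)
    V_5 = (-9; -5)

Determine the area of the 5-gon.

88.5

Apply Gauss's area formula: 2A = Σ (x_i·y_{i+1} − x_{i+1}·y_i), indices taken mod 5.
Cross-terms: 66, 38, 61, 36, -24  ⇒  Σ = 177
Area = |Σ|/2 = 88.5.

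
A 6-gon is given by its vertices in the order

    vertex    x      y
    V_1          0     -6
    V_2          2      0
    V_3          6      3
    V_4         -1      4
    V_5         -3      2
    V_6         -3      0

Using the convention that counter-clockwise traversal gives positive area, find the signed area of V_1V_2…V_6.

39.5

V_1→V_2: (0)(0) − (2)(-6) = 12
V_2→V_3: (2)(3) − (6)(0) = 6
V_3→V_4: (6)(4) − (-1)(3) = 27
V_4→V_5: (-1)(2) − (-3)(4) = 10
V_5→V_6: (-3)(0) − (-3)(2) = 6
V_6→V_1: (-3)(-6) − (0)(0) = 18
Σ = 79
Signed area = Σ/2 = 39.5 (positive ⇒ counter-clockwise traversal).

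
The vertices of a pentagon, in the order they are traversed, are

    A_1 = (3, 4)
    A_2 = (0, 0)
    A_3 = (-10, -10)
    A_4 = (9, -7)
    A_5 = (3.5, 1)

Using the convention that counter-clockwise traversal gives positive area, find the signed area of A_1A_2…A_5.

102.25

Σ = (0) + (0) + (160) + (33.5) + (11) = 204.5
Signed area = Σ/2 = 102.25 (positive ⇒ counter-clockwise traversal).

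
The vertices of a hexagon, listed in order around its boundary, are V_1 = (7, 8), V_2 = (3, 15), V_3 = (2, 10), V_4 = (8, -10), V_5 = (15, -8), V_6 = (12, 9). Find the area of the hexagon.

Apply the shoelace (surveyor's) formula: 2A = Σ (x_i·y_{i+1} − x_{i+1}·y_i), indices taken mod 6.
Σ = (81) + (0) + (-100) + (86) + (231) + (33) = 331
Area = |Σ|/2 = 165.5.

165.5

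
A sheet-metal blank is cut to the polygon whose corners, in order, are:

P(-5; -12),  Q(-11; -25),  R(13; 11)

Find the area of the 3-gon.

48

Apply Gauss's area formula: 2A = Σ (x_i·y_{i+1} − x_{i+1}·y_i), indices taken mod 3.
Σ = (-7) + (204) + (-101) = 96
Area = |Σ|/2 = 48.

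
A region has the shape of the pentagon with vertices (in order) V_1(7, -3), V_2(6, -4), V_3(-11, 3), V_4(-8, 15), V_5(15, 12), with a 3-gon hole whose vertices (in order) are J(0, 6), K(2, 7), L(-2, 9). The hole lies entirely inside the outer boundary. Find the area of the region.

Outer boundary:
Apply the shoelace (surveyor's) formula: 2A = Σ (x_i·y_{i+1} − x_{i+1}·y_i), indices taken mod 5.
Σ = (-10) + (-26) + (-141) + (-321) + (-129) = -627
Area = |Σ|/2 = 313.5.
Hole:
Σ = (-12) + (32) + (-12) = 8
Area = |Σ|/2 = 4.
Net area = 313.5 − 4 = 309.5.

309.5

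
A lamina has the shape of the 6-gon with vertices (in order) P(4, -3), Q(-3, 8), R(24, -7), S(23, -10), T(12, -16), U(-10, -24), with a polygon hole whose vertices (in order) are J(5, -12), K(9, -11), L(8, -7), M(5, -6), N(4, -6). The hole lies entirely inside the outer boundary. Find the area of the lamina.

Outer boundary:
Apply Gauss's area formula: 2A = Σ (x_i·y_{i+1} − x_{i+1}·y_i), indices taken mod 6.
P→Q: (4)(8) − (-3)(-3) = 23
Q→R: (-3)(-7) − (24)(8) = -171
R→S: (24)(-10) − (23)(-7) = -79
S→T: (23)(-16) − (12)(-10) = -248
T→U: (12)(-24) − (-10)(-16) = -448
U→P: (-10)(-3) − (4)(-24) = 126
Σ = -797
Area = |Σ|/2 = 398.5.
Hole:
Apply the shoelace (surveyor's) formula: 2A = Σ (x_i·y_{i+1} − x_{i+1}·y_i), indices taken mod 5.
J→K: (5)(-11) − (9)(-12) = 53
K→L: (9)(-7) − (8)(-11) = 25
L→M: (8)(-6) − (5)(-7) = -13
M→N: (5)(-6) − (4)(-6) = -6
N→J: (4)(-12) − (5)(-6) = -18
Σ = 41
Area = |Σ|/2 = 20.5.
Net area = 398.5 − 20.5 = 378.

378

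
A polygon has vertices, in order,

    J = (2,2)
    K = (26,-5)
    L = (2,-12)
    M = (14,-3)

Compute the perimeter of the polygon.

|JK| = √((24)² + (-7)²) = √625 = 25
|KL| = √((-24)² + (-7)²) = √625 = 25
|LM| = √((12)² + (9)²) = √225 = 15
|MJ| = √((-12)² + (5)²) = √169 = 13
Perimeter = 25 + 25 + 15 + 13 = 78.

78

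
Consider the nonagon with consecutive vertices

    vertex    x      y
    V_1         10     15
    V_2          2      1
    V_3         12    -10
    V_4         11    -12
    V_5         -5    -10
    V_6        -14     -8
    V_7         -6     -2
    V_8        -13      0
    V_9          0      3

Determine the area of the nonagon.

235.5

Σ = (-20) + (-32) + (-34) + (-170) + (-100) + (-20) + (-26) + (-39) + (-30) = -471
Area = |Σ|/2 = 235.5.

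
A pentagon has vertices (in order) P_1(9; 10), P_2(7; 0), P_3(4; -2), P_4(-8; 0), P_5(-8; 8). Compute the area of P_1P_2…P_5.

P_1→P_2: (9)(0) − (7)(10) = -70
P_2→P_3: (7)(-2) − (4)(0) = -14
P_3→P_4: (4)(0) − (-8)(-2) = -16
P_4→P_5: (-8)(8) − (-8)(0) = -64
P_5→P_1: (-8)(10) − (9)(8) = -152
Σ = -316
Area = |Σ|/2 = 158.

158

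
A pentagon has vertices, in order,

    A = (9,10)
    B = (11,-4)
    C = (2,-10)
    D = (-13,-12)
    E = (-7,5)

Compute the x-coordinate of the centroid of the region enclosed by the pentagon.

-11/111

Apply the shoelace formula. First the cross-terms c_i = x_i·y_{i+1} − x_{i+1}·y_i:
  -146, -102, -154, -149, -115  ⇒  2A = -666, A = -333.
Then Σ (x_i + x_{i+1})·c_i = 198, so x̄ = 198 / (6·(-333)) = -11/111.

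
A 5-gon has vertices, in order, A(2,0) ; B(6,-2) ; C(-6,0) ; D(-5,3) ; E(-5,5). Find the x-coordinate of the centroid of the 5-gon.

Apply the shoelace (surveyor's) formula. First the cross-terms c_i = x_i·y_{i+1} − x_{i+1}·y_i:
  -4, -12, -18, -10, -10  ⇒  2A = -54, A = -27.
Then Σ (x_i + x_{i+1})·c_i = 296, so x̄ = 296 / (6·(-27)) = -148/81.

-148/81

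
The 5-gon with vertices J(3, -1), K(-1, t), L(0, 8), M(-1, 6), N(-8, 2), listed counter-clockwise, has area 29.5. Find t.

4

Write out the shoelace sum; only the two edges meeting at K involve t:
2·Area = [(3·t − (-1)·(-1)) + ((-1)·8 − 0·t)] + 56
       = 3·t + 47 = 59
⇒ t = 4.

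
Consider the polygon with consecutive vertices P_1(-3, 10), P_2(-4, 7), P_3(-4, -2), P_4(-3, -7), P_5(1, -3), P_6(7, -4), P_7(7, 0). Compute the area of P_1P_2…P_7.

Apply Gauss's area formula: 2A = Σ (x_i·y_{i+1} − x_{i+1}·y_i), indices taken mod 7.
Σ = (19) + (36) + (22) + (16) + (17) + (28) + (70) = 208
Area = |Σ|/2 = 104.

104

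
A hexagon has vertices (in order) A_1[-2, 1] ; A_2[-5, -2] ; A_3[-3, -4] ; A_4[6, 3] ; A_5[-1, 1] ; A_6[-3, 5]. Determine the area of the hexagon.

26

Apply the surveyor's formula: 2A = Σ (x_i·y_{i+1} − x_{i+1}·y_i), indices taken mod 6.
Cross-terms: 9, 14, 15, 9, -2, 7  ⇒  Σ = 52
Area = |Σ|/2 = 26.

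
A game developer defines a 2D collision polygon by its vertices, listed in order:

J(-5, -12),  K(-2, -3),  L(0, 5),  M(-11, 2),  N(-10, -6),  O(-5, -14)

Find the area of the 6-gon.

Cross-terms: -9, -10, 55, 86, 110, -10  ⇒  Σ = 222
Area = |Σ|/2 = 111.

111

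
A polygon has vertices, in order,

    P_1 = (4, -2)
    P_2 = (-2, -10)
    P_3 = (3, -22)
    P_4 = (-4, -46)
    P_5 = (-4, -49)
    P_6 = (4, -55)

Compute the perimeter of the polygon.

114

|P_1P_2| = √((-6)² + (-8)²) = √100 = 10
|P_2P_3| = √((5)² + (-12)²) = √169 = 13
|P_3P_4| = √((-7)² + (-24)²) = √625 = 25
|P_4P_5| = √((0)² + (-3)²) = √9 = 3
|P_5P_6| = √((8)² + (-6)²) = √100 = 10
|P_6P_1| = √((0)² + (53)²) = √2809 = 53
Perimeter = 10 + 13 + 25 + 3 + 10 + 53 = 114.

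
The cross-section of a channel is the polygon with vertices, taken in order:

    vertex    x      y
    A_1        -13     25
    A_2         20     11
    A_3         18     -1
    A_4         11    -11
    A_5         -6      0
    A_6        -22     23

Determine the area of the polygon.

751.5

Σ = (-643) + (-218) + (-187) + (-66) + (-138) + (-251) = -1503
Area = |Σ|/2 = 751.5.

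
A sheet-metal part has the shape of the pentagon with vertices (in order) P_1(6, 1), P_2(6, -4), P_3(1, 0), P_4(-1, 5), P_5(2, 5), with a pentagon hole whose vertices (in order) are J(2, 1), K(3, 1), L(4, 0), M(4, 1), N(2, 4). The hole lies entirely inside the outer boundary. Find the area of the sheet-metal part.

28.5

Outer boundary:
Apply the shoelace (surveyor's) formula: 2A = Σ (x_i·y_{i+1} − x_{i+1}·y_i), indices taken mod 5.
P_1→P_2: (6)(-4) − (6)(1) = -30
P_2→P_3: (6)(0) − (1)(-4) = 4
P_3→P_4: (1)(5) − (-1)(0) = 5
P_4→P_5: (-1)(5) − (2)(5) = -15
P_5→P_1: (2)(1) − (6)(5) = -28
Σ = -64
Area = |Σ|/2 = 32.
Hole:
Cross-terms: -1, -4, 4, 14, -6  ⇒  Σ = 7
Area = |Σ|/2 = 3.5.
Net area = 32 − 3.5 = 28.5.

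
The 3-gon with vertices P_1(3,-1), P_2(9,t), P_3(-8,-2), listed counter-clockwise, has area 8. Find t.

1

Write out the shoelace sum; only the two edges meeting at P_2 involve t:
2·Area = [(3·t − 9·(-1)) + (9·(-2) − (-8)·t)] + 14
       = 11·t + 5 = 16
⇒ t = 1.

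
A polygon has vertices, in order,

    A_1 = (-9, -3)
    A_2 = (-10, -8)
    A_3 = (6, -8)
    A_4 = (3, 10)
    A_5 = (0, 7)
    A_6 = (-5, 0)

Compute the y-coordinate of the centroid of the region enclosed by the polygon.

Apply the surveyor's formula. First the cross-terms c_i = x_i·y_{i+1} − x_{i+1}·y_i:
  42, 128, 84, 21, 35, 15  ⇒  2A = 325, A = 162.5.
Then Σ (y_i + y_{i+1})·c_i = -1785, so ȳ = -1785 / (6·162.5) = -119/65.

-119/65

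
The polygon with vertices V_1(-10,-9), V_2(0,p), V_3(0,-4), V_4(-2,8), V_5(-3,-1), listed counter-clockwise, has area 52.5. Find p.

-7

Write out the shoelace sum; only the two edges meeting at V_2 involve p:
2·Area = [((-10)·p − 0·(-9)) + (0·(-4) − 0·p)] + 35
       = -10·p + 35 = 105
⇒ p = -7.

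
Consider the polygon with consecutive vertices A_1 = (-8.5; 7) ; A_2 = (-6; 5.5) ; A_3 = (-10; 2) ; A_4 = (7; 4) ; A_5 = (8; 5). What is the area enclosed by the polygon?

42.875

Cross-terms: -4.75, 43, -54, 3, 98.5  ⇒  Σ = 85.75
Area = |Σ|/2 = 42.875.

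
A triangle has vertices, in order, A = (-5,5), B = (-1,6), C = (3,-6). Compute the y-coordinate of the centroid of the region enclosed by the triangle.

Apply the surveyor's formula. First the cross-terms c_i = x_i·y_{i+1} − x_{i+1}·y_i:
  -25, -12, -15  ⇒  2A = -52, A = -26.
Then Σ (y_i + y_{i+1})·c_i = -260, so ȳ = -260 / (6·(-26)) = 5/3.

5/3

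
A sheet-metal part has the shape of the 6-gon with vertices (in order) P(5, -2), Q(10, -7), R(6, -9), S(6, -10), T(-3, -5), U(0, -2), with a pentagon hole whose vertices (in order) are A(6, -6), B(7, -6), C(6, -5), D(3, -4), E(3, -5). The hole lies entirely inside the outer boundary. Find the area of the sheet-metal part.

Outer boundary:
Cross-terms: -15, -48, -6, -60, 6, 10  ⇒  Σ = -113
Area = |Σ|/2 = 56.5.
Hole:
Cross-terms: 6, 1, -9, -3, 12  ⇒  Σ = 7
Area = |Σ|/2 = 3.5.
Net area = 56.5 − 3.5 = 53.

53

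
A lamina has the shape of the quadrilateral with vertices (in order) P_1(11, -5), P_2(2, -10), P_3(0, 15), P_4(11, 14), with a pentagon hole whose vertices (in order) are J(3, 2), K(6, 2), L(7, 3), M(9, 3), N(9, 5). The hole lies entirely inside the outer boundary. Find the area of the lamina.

215.5

Outer boundary:
Apply Gauss's area formula: 2A = Σ (x_i·y_{i+1} − x_{i+1}·y_i), indices taken mod 4.
P_1→P_2: (11)(-10) − (2)(-5) = -100
P_2→P_3: (2)(15) − (0)(-10) = 30
P_3→P_4: (0)(14) − (11)(15) = -165
P_4→P_1: (11)(-5) − (11)(14) = -209
Σ = -444
Area = |Σ|/2 = 222.
Hole:
Apply the surveyor's formula: 2A = Σ (x_i·y_{i+1} − x_{i+1}·y_i), indices taken mod 5.
Σ = (-6) + (4) + (-6) + (18) + (3) = 13
Area = |Σ|/2 = 6.5.
Net area = 222 − 6.5 = 215.5.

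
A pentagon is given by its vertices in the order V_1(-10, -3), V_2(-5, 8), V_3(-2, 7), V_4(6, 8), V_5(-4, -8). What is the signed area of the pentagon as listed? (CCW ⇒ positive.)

-128

Apply the shoelace formula: 2A = Σ (x_i·y_{i+1} − x_{i+1}·y_i), indices taken mod 5.
Cross-terms: -95, -19, -58, -16, -68  ⇒  Σ = -256
Signed area = Σ/2 = -128 (negative ⇒ clockwise traversal).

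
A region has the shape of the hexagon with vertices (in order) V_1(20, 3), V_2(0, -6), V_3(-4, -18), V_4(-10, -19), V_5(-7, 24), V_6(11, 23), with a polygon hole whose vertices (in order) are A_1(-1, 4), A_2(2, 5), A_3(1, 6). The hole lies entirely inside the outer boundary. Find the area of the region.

Outer boundary:
Σ = (-120) + (-24) + (-104) + (-373) + (-425) + (-427) = -1473
Area = |Σ|/2 = 736.5.
Hole:
Cross-terms: -13, 7, 10  ⇒  Σ = 4
Area = |Σ|/2 = 2.
Net area = 736.5 − 2 = 734.5.

734.5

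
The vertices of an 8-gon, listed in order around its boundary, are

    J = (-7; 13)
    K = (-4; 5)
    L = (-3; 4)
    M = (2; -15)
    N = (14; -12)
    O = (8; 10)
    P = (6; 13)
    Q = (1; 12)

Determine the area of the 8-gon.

337.5

Apply Gauss's area formula: 2A = Σ (x_i·y_{i+1} − x_{i+1}·y_i), indices taken mod 8.
Cross-terms: 17, -1, 37, 186, 236, 44, 59, 97  ⇒  Σ = 675
Area = |Σ|/2 = 337.5.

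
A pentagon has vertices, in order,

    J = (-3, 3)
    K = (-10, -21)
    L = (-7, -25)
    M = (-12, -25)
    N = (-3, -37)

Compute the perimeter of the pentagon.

90

|JK| = √((-7)² + (-24)²) = √625 = 25
|KL| = √((3)² + (-4)²) = √25 = 5
|LM| = √((-5)² + (0)²) = √25 = 5
|MN| = √((9)² + (-12)²) = √225 = 15
|NJ| = √((0)² + (40)²) = √1600 = 40
Perimeter = 25 + 5 + 5 + 15 + 40 = 90.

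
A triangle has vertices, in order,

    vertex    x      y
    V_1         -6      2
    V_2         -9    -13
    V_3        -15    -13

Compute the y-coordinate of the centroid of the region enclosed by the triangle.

Apply the surveyor's formula. First the cross-terms c_i = x_i·y_{i+1} − x_{i+1}·y_i:
  96, -78, -108  ⇒  2A = -90, A = -45.
Then Σ (y_i + y_{i+1})·c_i = 2160, so ȳ = 2160 / (6·(-45)) = -8.

-8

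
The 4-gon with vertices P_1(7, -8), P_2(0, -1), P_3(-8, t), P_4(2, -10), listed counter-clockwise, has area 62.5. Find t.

Write out the shoelace sum; only the two edges meeting at P_3 involve t:
2·Area = [(0·t − (-8)·(-1)) + ((-8)·(-10) − 2·t)] + 47
       = -2·t + 119 = 125
⇒ t = -3.

-3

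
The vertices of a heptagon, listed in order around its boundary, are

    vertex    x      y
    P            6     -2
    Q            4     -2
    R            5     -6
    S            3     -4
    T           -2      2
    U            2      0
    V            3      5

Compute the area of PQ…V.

Apply Gauss's area formula: 2A = Σ (x_i·y_{i+1} − x_{i+1}·y_i), indices taken mod 7.
Σ = (-4) + (-14) + (-2) + (-2) + (-4) + (10) + (-36) = -52
Area = |Σ|/2 = 26.

26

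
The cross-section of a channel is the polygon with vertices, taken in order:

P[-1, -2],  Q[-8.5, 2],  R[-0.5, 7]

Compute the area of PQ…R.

Apply the shoelace formula: 2A = Σ (x_i·y_{i+1} − x_{i+1}·y_i), indices taken mod 3.
P→Q: (-1)(2) − (-8.5)(-2) = -19
Q→R: (-8.5)(7) − (-0.5)(2) = -58.5
R→P: (-0.5)(-2) − (-1)(7) = 8
Σ = -69.5
Area = |Σ|/2 = 34.75.

34.75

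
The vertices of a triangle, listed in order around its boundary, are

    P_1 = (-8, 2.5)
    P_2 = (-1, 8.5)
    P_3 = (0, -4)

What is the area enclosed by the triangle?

46.75

Apply the surveyor's formula: 2A = Σ (x_i·y_{i+1} − x_{i+1}·y_i), indices taken mod 3.
Σ = (-65.5) + (4) + (-32) = -93.5
Area = |Σ|/2 = 46.75.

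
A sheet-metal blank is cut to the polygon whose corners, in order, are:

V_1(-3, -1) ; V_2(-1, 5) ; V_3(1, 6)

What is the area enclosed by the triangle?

5

Apply the shoelace formula: 2A = Σ (x_i·y_{i+1} − x_{i+1}·y_i), indices taken mod 3.
Cross-terms: -16, -11, 17  ⇒  Σ = -10
Area = |Σ|/2 = 5.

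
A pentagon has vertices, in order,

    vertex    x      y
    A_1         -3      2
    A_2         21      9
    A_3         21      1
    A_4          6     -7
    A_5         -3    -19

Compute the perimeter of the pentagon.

|A_1A_2| = √((24)² + (7)²) = √625 = 25
|A_2A_3| = √((0)² + (-8)²) = √64 = 8
|A_3A_4| = √((-15)² + (-8)²) = √289 = 17
|A_4A_5| = √((-9)² + (-12)²) = √225 = 15
|A_5A_1| = √((0)² + (21)²) = √441 = 21
Perimeter = 25 + 8 + 17 + 15 + 21 = 86.

86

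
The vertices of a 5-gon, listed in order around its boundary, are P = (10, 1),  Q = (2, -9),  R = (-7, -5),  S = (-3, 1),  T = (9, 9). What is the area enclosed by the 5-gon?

Cross-terms: -92, -73, -22, -36, -81  ⇒  Σ = -304
Area = |Σ|/2 = 152.

152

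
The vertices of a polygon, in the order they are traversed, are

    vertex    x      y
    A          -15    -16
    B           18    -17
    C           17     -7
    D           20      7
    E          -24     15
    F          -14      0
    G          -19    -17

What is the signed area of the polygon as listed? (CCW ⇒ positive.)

965

A→B: (-15)(-17) − (18)(-16) = 543
B→C: (18)(-7) − (17)(-17) = 163
C→D: (17)(7) − (20)(-7) = 259
D→E: (20)(15) − (-24)(7) = 468
E→F: (-24)(0) − (-14)(15) = 210
F→G: (-14)(-17) − (-19)(0) = 238
G→A: (-19)(-16) − (-15)(-17) = 49
Σ = 1930
Signed area = Σ/2 = 965 (positive ⇒ counter-clockwise traversal).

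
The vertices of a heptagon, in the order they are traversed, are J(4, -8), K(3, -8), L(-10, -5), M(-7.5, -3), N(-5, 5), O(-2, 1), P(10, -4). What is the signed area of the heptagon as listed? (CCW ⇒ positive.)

-112

Σ = (-8) + (-95) + (-7.5) + (-52.5) + (5) + (-2) + (-64) = -224
Signed area = Σ/2 = -112 (negative ⇒ clockwise traversal).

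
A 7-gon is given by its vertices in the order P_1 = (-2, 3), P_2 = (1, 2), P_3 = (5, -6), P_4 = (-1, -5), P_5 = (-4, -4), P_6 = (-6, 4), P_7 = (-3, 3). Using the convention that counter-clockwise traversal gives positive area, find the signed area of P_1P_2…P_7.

Σ = (-7) + (-16) + (-31) + (-16) + (-40) + (-6) + (-3) = -119
Signed area = Σ/2 = -59.5 (negative ⇒ clockwise traversal).

-59.5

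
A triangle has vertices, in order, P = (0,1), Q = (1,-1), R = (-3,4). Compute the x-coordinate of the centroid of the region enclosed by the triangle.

Apply Gauss's area formula. First the cross-terms c_i = x_i·y_{i+1} − x_{i+1}·y_i:
  -1, 1, -3  ⇒  2A = -3, A = -1.5.
Then Σ (x_i + x_{i+1})·c_i = 6, so x̄ = 6 / (6·(-1.5)) = -2/3.

-2/3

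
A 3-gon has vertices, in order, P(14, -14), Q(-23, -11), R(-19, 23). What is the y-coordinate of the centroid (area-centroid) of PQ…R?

-2/3

Apply the surveyor's formula. First the cross-terms c_i = x_i·y_{i+1} − x_{i+1}·y_i:
  -476, -738, -56  ⇒  2A = -1270, A = -635.
Then Σ (y_i + y_{i+1})·c_i = 2540, so ȳ = 2540 / (6·(-635)) = -2/3.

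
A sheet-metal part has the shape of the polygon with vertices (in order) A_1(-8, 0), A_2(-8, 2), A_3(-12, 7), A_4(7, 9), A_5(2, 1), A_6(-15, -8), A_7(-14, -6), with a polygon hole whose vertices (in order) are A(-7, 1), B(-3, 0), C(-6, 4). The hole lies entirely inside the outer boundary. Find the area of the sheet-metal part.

137

Outer boundary:
Apply the shoelace (surveyor's) formula: 2A = Σ (x_i·y_{i+1} − x_{i+1}·y_i), indices taken mod 7.
Σ = (-16) + (-32) + (-157) + (-11) + (-1) + (-22) + (-48) = -287
Area = |Σ|/2 = 143.5.
Hole:
Apply the surveyor's formula: 2A = Σ (x_i·y_{i+1} − x_{i+1}·y_i), indices taken mod 3.
Cross-terms: 3, -12, 22  ⇒  Σ = 13
Area = |Σ|/2 = 6.5.
Net area = 143.5 − 6.5 = 137.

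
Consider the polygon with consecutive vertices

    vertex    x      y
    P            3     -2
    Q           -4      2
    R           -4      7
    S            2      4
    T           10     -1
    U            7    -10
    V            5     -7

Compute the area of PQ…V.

87.5

Apply the shoelace formula: 2A = Σ (x_i·y_{i+1} − x_{i+1}·y_i), indices taken mod 7.
P→Q: (3)(2) − (-4)(-2) = -2
Q→R: (-4)(7) − (-4)(2) = -20
R→S: (-4)(4) − (2)(7) = -30
S→T: (2)(-1) − (10)(4) = -42
T→U: (10)(-10) − (7)(-1) = -93
U→V: (7)(-7) − (5)(-10) = 1
V→P: (5)(-2) − (3)(-7) = 11
Σ = -175
Area = |Σ|/2 = 87.5.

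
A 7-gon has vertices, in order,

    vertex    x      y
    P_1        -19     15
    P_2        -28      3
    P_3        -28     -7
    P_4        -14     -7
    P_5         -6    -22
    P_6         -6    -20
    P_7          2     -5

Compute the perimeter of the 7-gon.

104

|P_1P_2| = √((-9)² + (-12)²) = √225 = 15
|P_2P_3| = √((0)² + (-10)²) = √100 = 10
|P_3P_4| = √((14)² + (0)²) = √196 = 14
|P_4P_5| = √((8)² + (-15)²) = √289 = 17
|P_5P_6| = √((0)² + (2)²) = √4 = 2
|P_6P_7| = √((8)² + (15)²) = √289 = 17
|P_7P_1| = √((-21)² + (20)²) = √841 = 29
Perimeter = 15 + 10 + 14 + 17 + 2 + 17 + 29 = 104.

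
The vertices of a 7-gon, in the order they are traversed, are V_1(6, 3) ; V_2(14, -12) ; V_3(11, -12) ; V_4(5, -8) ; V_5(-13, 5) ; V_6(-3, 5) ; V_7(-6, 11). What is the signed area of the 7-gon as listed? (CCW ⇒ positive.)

-197

Apply the surveyor's formula: 2A = Σ (x_i·y_{i+1} − x_{i+1}·y_i), indices taken mod 7.
Σ = (-114) + (-36) + (-28) + (-79) + (-50) + (-3) + (-84) = -394
Signed area = Σ/2 = -197 (negative ⇒ clockwise traversal).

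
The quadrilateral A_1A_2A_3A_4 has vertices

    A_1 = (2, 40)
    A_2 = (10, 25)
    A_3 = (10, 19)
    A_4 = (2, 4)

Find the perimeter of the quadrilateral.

76

|A_1A_2| = √((8)² + (-15)²) = √289 = 17
|A_2A_3| = √((0)² + (-6)²) = √36 = 6
|A_3A_4| = √((-8)² + (-15)²) = √289 = 17
|A_4A_1| = √((0)² + (36)²) = √1296 = 36
Perimeter = 17 + 6 + 17 + 36 = 76.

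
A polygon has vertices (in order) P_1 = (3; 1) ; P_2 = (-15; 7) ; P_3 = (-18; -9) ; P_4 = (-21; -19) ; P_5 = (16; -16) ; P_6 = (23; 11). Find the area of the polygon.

812

Apply Gauss's area formula: 2A = Σ (x_i·y_{i+1} − x_{i+1}·y_i), indices taken mod 6.
Σ = (36) + (261) + (153) + (640) + (544) + (-10) = 1624
Area = |Σ|/2 = 812.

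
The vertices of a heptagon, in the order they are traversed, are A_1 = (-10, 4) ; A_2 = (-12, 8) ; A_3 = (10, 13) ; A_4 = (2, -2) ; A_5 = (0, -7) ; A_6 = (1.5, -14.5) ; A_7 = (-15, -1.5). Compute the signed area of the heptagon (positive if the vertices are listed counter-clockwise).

Apply the shoelace formula: 2A = Σ (x_i·y_{i+1} − x_{i+1}·y_i), indices taken mod 7.
Σ = (-32) + (-236) + (-46) + (-14) + (10.5) + (-219.75) + (-75) = -612.25
Signed area = Σ/2 = -306.125 (negative ⇒ clockwise traversal).

-306.125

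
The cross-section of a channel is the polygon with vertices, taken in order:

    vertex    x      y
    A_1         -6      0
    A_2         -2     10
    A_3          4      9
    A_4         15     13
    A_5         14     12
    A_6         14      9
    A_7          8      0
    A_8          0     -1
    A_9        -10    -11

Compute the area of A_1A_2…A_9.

Apply the shoelace formula: 2A = Σ (x_i·y_{i+1} − x_{i+1}·y_i), indices taken mod 9.
Σ = (-60) + (-58) + (-83) + (-2) + (-42) + (-72) + (-8) + (-10) + (-66) = -401
Area = |Σ|/2 = 200.5.

200.5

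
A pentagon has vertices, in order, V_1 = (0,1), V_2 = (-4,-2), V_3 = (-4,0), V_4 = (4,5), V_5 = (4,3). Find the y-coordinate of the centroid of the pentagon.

Apply the shoelace formula. First the cross-terms c_i = x_i·y_{i+1} − x_{i+1}·y_i:
  4, -8, -20, -8, 4  ⇒  2A = -28, A = -14.
Then Σ (y_i + y_{i+1})·c_i = -136, so ȳ = -136 / (6·(-14)) = 34/21.

34/21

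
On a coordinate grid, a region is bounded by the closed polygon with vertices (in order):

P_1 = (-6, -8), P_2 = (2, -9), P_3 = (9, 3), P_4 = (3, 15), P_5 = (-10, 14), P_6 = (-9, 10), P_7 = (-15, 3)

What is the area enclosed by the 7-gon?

381

Apply the surveyor's formula: 2A = Σ (x_i·y_{i+1} − x_{i+1}·y_i), indices taken mod 7.
Σ = (70) + (87) + (126) + (192) + (26) + (123) + (138) = 762
Area = |Σ|/2 = 381.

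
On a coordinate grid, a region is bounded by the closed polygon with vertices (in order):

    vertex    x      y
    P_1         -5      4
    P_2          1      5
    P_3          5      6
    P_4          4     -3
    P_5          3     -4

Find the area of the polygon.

51

Apply the shoelace formula: 2A = Σ (x_i·y_{i+1} − x_{i+1}·y_i), indices taken mod 5.
P_1→P_2: (-5)(5) − (1)(4) = -29
P_2→P_3: (1)(6) − (5)(5) = -19
P_3→P_4: (5)(-3) − (4)(6) = -39
P_4→P_5: (4)(-4) − (3)(-3) = -7
P_5→P_1: (3)(4) − (-5)(-4) = -8
Σ = -102
Area = |Σ|/2 = 51.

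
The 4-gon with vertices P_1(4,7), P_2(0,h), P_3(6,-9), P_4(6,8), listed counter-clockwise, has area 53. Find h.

3

The doubled signed area Σ (x_i y_{i+1} − x_{i+1} y_i) is linear in h.
With h=0 it equals 112; the coefficient of h is -2 (from the two edges through P_2).
So -2·h + 112 = 2·53 = 106 ⇒ h = 3.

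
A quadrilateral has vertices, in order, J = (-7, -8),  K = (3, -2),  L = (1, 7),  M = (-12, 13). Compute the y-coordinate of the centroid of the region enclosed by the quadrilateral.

Apply the shoelace (surveyor's) formula. First the cross-terms c_i = x_i·y_{i+1} − x_{i+1}·y_i:
  38, 23, 97, 187  ⇒  2A = 345, A = 172.5.
Then Σ (y_i + y_{i+1})·c_i = 2610, so ȳ = 2610 / (6·172.5) = 58/23.

58/23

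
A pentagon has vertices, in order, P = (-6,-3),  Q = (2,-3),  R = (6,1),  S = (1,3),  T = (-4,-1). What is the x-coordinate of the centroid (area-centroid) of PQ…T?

5/13

Apply the shoelace (surveyor's) formula. First the cross-terms c_i = x_i·y_{i+1} − x_{i+1}·y_i:
  24, 20, 17, 11, 6  ⇒  2A = 78, A = 39.
Then Σ (x_i + x_{i+1})·c_i = 90, so x̄ = 90 / (6·39) = 5/13.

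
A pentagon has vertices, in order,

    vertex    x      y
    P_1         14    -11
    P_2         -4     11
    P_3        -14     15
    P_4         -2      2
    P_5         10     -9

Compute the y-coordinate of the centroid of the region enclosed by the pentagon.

181/55

Apply the surveyor's formula. First the cross-terms c_i = x_i·y_{i+1} − x_{i+1}·y_i:
  110, 94, 2, -2, 16  ⇒  2A = 220, A = 110.
Then Σ (y_i + y_{i+1})·c_i = 2172, so ȳ = 2172 / (6·110) = 181/55.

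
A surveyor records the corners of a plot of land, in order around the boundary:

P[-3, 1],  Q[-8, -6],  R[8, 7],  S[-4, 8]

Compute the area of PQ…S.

Σ = (26) + (-8) + (92) + (20) = 130
Area = |Σ|/2 = 65.

65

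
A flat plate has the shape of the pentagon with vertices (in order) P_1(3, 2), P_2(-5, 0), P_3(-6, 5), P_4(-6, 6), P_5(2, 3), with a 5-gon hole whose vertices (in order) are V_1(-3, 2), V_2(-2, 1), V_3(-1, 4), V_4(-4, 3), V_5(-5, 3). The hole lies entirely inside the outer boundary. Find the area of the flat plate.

23.5

Outer boundary:
Apply the shoelace (surveyor's) formula: 2A = Σ (x_i·y_{i+1} − x_{i+1}·y_i), indices taken mod 5.
Σ = (10) + (-25) + (-6) + (-30) + (-5) = -56
Area = |Σ|/2 = 28.
Hole:
Cross-terms: 1, -7, 13, 3, -1  ⇒  Σ = 9
Area = |Σ|/2 = 4.5.
Net area = 28 − 4.5 = 23.5.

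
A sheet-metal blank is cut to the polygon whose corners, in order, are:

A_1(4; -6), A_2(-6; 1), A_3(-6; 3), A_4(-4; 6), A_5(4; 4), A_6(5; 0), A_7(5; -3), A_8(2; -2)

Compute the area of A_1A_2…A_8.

75.5

Cross-terms: -32, -12, -24, -40, -20, -15, -4, -4  ⇒  Σ = -151
Area = |Σ|/2 = 75.5.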